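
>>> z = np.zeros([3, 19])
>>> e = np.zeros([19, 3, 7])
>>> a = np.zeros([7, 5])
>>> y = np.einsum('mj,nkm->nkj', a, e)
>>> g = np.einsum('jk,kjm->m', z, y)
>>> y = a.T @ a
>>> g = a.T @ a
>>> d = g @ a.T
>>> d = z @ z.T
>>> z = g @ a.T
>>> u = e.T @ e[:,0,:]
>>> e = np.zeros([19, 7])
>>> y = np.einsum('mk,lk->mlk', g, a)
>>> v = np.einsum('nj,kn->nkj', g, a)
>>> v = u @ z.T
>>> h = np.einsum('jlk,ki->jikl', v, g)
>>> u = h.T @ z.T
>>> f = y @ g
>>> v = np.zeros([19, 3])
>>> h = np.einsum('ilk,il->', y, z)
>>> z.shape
(5, 7)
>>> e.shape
(19, 7)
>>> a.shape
(7, 5)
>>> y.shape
(5, 7, 5)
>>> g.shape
(5, 5)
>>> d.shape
(3, 3)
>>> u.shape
(3, 5, 5, 5)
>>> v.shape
(19, 3)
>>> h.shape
()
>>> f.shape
(5, 7, 5)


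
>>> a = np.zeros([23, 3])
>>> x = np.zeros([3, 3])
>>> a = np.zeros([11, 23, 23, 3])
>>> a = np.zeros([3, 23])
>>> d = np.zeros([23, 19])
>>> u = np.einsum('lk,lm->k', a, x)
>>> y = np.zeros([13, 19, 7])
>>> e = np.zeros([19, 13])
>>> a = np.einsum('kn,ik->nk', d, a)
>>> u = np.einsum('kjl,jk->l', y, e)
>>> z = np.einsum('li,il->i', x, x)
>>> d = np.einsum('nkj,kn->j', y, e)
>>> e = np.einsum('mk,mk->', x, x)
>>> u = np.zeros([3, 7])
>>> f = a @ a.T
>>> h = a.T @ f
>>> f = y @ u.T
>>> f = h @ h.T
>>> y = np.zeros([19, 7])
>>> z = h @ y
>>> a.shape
(19, 23)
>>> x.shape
(3, 3)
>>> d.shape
(7,)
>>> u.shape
(3, 7)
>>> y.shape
(19, 7)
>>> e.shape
()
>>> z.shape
(23, 7)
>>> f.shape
(23, 23)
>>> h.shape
(23, 19)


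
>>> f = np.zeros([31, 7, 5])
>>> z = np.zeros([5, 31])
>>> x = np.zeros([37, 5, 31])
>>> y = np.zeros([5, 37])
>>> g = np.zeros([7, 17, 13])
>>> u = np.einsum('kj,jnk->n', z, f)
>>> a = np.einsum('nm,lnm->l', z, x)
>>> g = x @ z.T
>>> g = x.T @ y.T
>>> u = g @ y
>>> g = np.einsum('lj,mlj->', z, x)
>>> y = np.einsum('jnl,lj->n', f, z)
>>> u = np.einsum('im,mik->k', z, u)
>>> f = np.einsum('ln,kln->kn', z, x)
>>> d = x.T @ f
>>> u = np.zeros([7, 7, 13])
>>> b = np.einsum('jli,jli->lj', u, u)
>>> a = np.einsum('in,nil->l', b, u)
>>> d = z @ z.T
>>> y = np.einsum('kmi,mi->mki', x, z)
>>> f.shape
(37, 31)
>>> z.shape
(5, 31)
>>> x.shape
(37, 5, 31)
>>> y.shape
(5, 37, 31)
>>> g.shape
()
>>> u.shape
(7, 7, 13)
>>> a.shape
(13,)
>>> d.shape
(5, 5)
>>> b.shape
(7, 7)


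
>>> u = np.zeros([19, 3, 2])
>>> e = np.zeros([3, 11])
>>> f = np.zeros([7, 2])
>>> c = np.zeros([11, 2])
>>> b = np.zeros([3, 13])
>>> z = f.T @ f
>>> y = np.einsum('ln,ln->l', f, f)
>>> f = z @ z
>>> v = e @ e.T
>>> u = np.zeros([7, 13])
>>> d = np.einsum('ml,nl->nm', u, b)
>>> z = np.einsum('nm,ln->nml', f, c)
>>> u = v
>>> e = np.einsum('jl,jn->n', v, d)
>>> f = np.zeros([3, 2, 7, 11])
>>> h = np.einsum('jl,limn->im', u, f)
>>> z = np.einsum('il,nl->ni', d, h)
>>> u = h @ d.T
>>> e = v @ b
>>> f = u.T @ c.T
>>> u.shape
(2, 3)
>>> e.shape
(3, 13)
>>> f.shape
(3, 11)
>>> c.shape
(11, 2)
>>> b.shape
(3, 13)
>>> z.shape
(2, 3)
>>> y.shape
(7,)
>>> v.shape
(3, 3)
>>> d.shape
(3, 7)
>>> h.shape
(2, 7)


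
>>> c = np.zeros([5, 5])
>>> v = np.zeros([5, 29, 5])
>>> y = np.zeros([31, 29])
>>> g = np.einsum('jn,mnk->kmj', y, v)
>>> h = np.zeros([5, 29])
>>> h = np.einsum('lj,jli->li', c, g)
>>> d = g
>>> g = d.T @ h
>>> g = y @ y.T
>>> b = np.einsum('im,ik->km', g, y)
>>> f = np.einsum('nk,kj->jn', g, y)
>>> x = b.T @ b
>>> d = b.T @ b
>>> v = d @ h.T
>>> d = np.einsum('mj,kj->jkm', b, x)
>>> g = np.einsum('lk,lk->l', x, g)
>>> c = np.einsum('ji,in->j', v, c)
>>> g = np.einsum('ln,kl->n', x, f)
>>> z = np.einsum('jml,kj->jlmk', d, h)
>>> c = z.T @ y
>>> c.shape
(5, 31, 29, 29)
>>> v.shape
(31, 5)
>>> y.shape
(31, 29)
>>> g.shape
(31,)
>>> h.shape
(5, 31)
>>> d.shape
(31, 31, 29)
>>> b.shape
(29, 31)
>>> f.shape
(29, 31)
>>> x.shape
(31, 31)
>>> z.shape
(31, 29, 31, 5)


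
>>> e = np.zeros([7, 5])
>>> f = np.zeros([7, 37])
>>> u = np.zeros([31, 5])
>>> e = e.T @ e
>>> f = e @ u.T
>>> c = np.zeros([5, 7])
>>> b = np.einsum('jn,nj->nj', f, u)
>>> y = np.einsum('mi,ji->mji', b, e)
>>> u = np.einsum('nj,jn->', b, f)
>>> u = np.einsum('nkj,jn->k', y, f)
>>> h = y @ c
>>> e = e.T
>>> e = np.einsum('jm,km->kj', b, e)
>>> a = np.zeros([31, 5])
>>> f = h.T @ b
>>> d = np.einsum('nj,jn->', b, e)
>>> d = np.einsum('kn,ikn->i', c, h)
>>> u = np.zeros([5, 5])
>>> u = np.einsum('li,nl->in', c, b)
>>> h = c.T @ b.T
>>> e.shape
(5, 31)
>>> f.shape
(7, 5, 5)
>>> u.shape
(7, 31)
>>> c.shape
(5, 7)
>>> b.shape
(31, 5)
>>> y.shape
(31, 5, 5)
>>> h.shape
(7, 31)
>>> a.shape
(31, 5)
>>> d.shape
(31,)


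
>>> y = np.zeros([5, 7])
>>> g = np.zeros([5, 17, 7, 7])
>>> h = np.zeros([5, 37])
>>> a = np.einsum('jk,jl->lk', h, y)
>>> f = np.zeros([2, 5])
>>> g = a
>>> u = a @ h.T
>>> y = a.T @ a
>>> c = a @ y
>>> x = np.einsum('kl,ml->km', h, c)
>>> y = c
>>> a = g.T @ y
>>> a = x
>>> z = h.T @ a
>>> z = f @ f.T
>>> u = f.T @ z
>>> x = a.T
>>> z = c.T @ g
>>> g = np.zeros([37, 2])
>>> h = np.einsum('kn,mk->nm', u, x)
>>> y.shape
(7, 37)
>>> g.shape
(37, 2)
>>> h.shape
(2, 7)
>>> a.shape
(5, 7)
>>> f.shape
(2, 5)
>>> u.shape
(5, 2)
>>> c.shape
(7, 37)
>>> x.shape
(7, 5)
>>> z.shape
(37, 37)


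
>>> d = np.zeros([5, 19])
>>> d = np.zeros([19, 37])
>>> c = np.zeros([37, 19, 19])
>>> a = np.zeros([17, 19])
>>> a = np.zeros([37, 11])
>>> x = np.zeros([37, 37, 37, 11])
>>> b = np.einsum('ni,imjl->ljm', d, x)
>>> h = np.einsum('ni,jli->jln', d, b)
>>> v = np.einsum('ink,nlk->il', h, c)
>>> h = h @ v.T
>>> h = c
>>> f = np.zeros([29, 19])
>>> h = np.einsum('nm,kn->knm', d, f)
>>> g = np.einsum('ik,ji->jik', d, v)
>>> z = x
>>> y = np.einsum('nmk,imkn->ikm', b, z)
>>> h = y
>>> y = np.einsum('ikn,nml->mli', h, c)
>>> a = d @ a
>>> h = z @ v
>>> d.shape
(19, 37)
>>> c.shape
(37, 19, 19)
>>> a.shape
(19, 11)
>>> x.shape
(37, 37, 37, 11)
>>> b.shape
(11, 37, 37)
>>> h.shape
(37, 37, 37, 19)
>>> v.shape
(11, 19)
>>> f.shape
(29, 19)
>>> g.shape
(11, 19, 37)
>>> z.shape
(37, 37, 37, 11)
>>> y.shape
(19, 19, 37)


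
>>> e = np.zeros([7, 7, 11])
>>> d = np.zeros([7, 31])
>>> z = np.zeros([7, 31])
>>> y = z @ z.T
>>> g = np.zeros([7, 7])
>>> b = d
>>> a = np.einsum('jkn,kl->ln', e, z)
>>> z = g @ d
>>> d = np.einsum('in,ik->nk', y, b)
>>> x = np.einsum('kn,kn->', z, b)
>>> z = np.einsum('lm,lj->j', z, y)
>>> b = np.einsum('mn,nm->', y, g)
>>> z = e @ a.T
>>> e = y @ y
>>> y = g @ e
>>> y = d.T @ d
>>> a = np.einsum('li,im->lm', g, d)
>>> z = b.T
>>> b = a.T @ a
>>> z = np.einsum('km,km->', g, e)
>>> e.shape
(7, 7)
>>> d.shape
(7, 31)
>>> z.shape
()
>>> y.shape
(31, 31)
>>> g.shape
(7, 7)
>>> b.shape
(31, 31)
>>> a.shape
(7, 31)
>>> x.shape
()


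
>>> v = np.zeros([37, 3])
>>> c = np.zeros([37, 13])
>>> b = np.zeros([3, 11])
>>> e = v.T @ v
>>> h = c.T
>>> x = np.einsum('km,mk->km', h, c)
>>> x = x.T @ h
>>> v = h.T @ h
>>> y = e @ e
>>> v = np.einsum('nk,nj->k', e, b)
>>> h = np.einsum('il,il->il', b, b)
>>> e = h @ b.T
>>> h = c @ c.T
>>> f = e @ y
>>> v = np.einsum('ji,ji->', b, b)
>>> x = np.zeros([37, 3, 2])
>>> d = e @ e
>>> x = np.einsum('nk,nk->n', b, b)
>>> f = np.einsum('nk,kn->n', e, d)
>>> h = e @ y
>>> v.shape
()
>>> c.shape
(37, 13)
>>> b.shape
(3, 11)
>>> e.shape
(3, 3)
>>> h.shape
(3, 3)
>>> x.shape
(3,)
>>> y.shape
(3, 3)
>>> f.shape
(3,)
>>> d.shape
(3, 3)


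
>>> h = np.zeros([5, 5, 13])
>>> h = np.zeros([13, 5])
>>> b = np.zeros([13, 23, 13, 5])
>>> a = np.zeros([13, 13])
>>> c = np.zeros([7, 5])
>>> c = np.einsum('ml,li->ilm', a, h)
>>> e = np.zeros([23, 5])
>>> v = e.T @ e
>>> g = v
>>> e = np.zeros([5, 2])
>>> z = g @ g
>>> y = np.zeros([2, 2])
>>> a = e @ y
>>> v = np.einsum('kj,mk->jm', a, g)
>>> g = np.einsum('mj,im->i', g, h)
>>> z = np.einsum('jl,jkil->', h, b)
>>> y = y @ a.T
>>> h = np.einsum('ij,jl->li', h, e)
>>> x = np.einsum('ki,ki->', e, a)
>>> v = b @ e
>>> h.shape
(2, 13)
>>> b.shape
(13, 23, 13, 5)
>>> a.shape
(5, 2)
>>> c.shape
(5, 13, 13)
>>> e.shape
(5, 2)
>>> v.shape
(13, 23, 13, 2)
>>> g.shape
(13,)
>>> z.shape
()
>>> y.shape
(2, 5)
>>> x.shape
()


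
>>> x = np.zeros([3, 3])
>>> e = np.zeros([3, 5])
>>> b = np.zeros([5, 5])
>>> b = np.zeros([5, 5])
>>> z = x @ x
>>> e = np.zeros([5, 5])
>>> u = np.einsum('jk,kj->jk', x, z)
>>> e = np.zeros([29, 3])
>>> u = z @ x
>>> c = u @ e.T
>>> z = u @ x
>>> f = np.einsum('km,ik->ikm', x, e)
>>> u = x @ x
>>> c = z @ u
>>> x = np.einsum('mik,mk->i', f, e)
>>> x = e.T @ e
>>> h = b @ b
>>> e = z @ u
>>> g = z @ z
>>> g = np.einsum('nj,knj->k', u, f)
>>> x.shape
(3, 3)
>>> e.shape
(3, 3)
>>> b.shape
(5, 5)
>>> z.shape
(3, 3)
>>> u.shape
(3, 3)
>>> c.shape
(3, 3)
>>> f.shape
(29, 3, 3)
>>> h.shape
(5, 5)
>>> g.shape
(29,)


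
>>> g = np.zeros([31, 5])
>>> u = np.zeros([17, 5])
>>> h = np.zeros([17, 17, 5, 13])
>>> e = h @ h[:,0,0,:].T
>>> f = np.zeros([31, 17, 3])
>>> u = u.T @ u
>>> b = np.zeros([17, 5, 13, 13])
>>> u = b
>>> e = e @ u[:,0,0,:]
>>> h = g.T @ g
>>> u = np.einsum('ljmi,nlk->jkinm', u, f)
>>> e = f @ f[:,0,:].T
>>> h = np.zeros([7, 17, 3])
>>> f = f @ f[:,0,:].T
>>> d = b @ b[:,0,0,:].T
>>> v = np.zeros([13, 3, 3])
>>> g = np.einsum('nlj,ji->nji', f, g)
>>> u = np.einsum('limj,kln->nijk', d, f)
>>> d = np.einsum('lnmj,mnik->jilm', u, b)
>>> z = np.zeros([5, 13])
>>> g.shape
(31, 31, 5)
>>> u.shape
(31, 5, 17, 31)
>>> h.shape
(7, 17, 3)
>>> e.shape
(31, 17, 31)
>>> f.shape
(31, 17, 31)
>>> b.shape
(17, 5, 13, 13)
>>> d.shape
(31, 13, 31, 17)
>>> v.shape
(13, 3, 3)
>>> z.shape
(5, 13)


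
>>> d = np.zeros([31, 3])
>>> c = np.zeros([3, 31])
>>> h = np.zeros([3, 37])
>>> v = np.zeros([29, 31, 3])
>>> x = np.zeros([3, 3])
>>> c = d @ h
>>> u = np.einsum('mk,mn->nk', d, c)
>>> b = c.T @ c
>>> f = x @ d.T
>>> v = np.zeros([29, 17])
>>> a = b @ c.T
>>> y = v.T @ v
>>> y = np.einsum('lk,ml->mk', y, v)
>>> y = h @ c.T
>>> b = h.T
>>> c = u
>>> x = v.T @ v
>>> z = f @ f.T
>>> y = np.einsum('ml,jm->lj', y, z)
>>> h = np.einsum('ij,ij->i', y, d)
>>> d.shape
(31, 3)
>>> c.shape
(37, 3)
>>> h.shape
(31,)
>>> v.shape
(29, 17)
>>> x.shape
(17, 17)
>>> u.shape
(37, 3)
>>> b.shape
(37, 3)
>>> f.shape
(3, 31)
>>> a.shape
(37, 31)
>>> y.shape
(31, 3)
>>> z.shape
(3, 3)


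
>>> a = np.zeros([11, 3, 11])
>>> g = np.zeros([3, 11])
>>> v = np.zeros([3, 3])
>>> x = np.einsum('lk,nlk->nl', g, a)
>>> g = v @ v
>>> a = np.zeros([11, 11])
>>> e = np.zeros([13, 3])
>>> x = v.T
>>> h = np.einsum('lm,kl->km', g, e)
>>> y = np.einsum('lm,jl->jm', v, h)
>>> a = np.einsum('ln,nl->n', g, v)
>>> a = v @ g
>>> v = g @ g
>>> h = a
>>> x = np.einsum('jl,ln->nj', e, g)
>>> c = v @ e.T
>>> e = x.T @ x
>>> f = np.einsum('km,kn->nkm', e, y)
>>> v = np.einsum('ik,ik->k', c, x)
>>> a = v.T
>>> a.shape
(13,)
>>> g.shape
(3, 3)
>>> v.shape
(13,)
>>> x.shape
(3, 13)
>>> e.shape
(13, 13)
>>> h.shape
(3, 3)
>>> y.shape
(13, 3)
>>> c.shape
(3, 13)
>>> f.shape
(3, 13, 13)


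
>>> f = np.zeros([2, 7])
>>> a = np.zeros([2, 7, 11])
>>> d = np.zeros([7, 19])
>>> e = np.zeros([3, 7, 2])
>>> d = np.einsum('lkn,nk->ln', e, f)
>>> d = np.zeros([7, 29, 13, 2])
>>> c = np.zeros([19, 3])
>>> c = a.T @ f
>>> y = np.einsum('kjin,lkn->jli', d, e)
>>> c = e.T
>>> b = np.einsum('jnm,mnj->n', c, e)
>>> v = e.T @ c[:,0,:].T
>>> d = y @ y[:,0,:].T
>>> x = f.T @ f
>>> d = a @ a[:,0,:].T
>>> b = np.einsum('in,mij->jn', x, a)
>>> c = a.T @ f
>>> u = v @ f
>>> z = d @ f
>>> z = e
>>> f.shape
(2, 7)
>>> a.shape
(2, 7, 11)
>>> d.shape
(2, 7, 2)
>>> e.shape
(3, 7, 2)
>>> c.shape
(11, 7, 7)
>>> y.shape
(29, 3, 13)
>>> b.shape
(11, 7)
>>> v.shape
(2, 7, 2)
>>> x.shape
(7, 7)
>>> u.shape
(2, 7, 7)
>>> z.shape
(3, 7, 2)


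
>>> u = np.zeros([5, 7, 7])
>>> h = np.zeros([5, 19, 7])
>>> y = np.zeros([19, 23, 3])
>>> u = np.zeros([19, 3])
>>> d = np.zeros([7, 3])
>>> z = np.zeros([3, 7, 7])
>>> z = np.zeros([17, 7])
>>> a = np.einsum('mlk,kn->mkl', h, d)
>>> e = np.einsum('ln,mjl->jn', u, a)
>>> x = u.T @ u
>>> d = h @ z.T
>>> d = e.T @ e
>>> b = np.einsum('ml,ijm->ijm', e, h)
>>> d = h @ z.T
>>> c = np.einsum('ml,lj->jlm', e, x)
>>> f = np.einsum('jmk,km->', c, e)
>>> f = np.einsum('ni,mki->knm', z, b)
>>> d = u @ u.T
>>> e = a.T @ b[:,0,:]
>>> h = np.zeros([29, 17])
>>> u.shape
(19, 3)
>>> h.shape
(29, 17)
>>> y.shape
(19, 23, 3)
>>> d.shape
(19, 19)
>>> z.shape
(17, 7)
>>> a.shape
(5, 7, 19)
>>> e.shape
(19, 7, 7)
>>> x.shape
(3, 3)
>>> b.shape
(5, 19, 7)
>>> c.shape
(3, 3, 7)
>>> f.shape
(19, 17, 5)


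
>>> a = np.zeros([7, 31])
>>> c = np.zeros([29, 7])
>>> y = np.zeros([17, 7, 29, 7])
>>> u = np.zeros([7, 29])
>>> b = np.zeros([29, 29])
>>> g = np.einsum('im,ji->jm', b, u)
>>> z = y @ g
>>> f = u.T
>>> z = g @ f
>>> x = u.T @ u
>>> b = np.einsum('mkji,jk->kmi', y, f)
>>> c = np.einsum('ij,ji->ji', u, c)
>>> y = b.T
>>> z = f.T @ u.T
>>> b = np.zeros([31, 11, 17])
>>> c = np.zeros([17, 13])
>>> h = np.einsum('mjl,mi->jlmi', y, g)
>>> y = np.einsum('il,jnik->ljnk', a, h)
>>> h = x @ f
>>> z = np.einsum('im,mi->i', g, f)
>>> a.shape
(7, 31)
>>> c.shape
(17, 13)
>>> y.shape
(31, 17, 7, 29)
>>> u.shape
(7, 29)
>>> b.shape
(31, 11, 17)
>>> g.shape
(7, 29)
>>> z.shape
(7,)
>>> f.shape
(29, 7)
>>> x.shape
(29, 29)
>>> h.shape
(29, 7)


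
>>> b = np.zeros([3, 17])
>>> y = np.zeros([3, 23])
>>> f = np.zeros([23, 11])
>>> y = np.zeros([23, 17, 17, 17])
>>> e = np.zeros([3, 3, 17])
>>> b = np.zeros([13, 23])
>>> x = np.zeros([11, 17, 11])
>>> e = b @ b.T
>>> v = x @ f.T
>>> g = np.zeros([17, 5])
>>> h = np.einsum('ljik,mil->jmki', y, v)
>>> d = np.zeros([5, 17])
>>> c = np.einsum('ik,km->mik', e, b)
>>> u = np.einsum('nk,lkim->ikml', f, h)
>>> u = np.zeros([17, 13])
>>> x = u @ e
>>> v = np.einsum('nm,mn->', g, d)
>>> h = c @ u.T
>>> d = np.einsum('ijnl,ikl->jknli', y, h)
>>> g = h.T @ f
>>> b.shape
(13, 23)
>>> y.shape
(23, 17, 17, 17)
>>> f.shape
(23, 11)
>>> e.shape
(13, 13)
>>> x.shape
(17, 13)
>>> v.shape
()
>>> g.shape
(17, 13, 11)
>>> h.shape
(23, 13, 17)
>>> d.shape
(17, 13, 17, 17, 23)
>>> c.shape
(23, 13, 13)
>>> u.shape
(17, 13)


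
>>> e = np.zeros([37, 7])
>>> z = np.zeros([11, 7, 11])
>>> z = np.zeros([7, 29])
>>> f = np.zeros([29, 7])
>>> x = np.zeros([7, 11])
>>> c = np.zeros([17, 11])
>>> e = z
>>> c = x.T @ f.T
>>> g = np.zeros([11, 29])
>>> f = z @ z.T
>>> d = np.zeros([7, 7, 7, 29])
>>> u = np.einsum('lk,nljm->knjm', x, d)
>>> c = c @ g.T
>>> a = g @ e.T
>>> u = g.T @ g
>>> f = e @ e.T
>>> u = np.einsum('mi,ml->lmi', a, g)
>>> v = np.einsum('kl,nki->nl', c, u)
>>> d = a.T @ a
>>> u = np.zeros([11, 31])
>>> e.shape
(7, 29)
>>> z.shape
(7, 29)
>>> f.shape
(7, 7)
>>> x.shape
(7, 11)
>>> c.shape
(11, 11)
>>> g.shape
(11, 29)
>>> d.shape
(7, 7)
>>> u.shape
(11, 31)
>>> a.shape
(11, 7)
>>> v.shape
(29, 11)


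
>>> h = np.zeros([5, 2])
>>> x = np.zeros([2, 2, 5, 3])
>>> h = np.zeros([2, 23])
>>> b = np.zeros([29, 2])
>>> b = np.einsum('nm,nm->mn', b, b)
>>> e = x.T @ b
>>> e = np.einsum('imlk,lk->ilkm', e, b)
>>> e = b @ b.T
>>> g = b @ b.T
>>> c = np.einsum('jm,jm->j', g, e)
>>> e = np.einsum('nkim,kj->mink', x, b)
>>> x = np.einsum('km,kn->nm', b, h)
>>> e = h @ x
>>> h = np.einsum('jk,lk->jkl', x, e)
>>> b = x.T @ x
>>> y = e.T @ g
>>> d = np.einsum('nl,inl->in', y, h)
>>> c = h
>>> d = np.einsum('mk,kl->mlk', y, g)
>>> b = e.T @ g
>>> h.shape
(23, 29, 2)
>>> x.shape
(23, 29)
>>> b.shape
(29, 2)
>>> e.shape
(2, 29)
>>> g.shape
(2, 2)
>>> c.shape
(23, 29, 2)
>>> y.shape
(29, 2)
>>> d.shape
(29, 2, 2)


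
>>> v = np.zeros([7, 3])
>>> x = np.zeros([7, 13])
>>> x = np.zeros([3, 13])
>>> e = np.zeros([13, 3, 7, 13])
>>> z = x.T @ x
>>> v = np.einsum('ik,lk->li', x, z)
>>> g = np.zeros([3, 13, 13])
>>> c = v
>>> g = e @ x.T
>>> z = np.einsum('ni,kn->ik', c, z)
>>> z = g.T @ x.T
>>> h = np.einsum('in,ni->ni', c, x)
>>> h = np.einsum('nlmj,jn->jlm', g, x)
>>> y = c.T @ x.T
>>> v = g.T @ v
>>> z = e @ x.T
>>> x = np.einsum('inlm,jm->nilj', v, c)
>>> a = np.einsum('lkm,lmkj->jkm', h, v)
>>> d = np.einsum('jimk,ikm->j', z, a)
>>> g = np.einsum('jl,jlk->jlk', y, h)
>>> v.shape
(3, 7, 3, 3)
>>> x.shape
(7, 3, 3, 13)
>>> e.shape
(13, 3, 7, 13)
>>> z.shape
(13, 3, 7, 3)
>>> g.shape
(3, 3, 7)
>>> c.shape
(13, 3)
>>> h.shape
(3, 3, 7)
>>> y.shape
(3, 3)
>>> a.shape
(3, 3, 7)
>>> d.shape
(13,)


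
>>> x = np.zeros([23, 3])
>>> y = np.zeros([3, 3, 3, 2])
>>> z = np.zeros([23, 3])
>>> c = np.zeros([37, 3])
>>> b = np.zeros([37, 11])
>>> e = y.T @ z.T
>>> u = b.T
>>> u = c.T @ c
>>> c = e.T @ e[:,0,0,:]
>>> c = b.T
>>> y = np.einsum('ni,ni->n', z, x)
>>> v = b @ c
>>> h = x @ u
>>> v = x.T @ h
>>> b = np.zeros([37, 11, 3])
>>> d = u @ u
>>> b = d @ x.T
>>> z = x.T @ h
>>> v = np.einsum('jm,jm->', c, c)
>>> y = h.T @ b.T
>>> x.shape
(23, 3)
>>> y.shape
(3, 3)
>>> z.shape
(3, 3)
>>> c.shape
(11, 37)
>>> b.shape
(3, 23)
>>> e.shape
(2, 3, 3, 23)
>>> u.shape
(3, 3)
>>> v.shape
()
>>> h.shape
(23, 3)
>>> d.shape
(3, 3)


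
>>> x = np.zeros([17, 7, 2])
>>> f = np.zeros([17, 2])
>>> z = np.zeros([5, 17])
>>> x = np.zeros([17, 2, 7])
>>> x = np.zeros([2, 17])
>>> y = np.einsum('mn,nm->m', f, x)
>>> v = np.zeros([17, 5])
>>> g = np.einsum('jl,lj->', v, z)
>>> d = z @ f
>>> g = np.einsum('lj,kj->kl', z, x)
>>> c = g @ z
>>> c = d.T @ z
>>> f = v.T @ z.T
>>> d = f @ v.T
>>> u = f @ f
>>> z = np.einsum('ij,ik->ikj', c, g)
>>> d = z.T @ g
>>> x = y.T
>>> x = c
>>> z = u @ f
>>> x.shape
(2, 17)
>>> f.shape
(5, 5)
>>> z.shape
(5, 5)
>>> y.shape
(17,)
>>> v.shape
(17, 5)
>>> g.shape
(2, 5)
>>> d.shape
(17, 5, 5)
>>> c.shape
(2, 17)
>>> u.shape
(5, 5)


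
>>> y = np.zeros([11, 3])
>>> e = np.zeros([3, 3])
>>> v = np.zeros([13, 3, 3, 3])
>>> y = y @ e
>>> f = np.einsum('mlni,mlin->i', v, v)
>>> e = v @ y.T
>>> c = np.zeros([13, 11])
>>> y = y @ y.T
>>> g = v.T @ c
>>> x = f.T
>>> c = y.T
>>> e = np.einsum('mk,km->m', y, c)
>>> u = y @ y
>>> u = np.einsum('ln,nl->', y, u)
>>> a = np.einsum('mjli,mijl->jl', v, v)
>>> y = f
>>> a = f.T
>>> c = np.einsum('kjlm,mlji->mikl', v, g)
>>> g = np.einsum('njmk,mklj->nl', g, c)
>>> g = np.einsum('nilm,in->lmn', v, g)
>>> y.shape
(3,)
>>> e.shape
(11,)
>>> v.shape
(13, 3, 3, 3)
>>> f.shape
(3,)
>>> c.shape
(3, 11, 13, 3)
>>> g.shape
(3, 3, 13)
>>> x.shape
(3,)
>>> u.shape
()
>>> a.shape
(3,)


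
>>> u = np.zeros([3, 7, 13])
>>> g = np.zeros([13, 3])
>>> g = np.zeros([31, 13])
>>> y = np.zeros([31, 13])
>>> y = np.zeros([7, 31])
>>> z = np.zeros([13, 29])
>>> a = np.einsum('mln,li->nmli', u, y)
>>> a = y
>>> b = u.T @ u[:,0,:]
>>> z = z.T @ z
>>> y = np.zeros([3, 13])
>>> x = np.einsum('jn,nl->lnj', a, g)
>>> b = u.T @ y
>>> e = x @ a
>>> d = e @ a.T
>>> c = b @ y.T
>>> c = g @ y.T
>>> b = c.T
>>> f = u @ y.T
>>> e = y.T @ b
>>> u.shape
(3, 7, 13)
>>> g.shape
(31, 13)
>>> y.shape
(3, 13)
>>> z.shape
(29, 29)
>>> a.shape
(7, 31)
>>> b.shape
(3, 31)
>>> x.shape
(13, 31, 7)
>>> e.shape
(13, 31)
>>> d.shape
(13, 31, 7)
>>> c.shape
(31, 3)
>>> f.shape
(3, 7, 3)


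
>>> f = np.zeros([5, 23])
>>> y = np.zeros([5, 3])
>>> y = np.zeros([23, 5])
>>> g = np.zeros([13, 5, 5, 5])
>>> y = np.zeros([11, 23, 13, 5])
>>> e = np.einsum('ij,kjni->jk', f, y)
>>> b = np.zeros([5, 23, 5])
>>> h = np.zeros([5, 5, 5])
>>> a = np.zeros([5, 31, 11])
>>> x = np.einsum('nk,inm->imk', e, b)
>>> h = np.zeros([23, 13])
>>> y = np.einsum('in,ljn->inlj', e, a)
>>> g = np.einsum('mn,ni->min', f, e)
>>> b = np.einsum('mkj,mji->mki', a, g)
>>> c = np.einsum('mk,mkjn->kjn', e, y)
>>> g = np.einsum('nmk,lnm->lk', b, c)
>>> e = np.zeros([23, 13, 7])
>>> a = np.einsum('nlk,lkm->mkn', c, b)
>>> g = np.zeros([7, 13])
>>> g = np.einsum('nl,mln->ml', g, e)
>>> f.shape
(5, 23)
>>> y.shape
(23, 11, 5, 31)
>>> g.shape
(23, 13)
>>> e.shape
(23, 13, 7)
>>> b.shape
(5, 31, 23)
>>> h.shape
(23, 13)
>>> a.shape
(23, 31, 11)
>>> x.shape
(5, 5, 11)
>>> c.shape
(11, 5, 31)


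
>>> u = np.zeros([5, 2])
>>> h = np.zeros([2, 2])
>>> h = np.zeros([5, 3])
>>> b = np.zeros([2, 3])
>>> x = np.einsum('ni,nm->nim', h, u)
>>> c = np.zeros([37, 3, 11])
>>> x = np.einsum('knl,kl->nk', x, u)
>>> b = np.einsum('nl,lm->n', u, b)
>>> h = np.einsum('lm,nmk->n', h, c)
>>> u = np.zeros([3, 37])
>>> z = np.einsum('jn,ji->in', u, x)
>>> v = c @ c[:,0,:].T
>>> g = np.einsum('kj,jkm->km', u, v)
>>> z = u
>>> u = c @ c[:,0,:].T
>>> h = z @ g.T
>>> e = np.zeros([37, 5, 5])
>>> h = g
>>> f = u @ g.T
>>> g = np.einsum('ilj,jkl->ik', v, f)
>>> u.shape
(37, 3, 37)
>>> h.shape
(3, 37)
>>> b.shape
(5,)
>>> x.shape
(3, 5)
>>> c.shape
(37, 3, 11)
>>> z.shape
(3, 37)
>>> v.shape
(37, 3, 37)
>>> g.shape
(37, 3)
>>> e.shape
(37, 5, 5)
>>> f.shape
(37, 3, 3)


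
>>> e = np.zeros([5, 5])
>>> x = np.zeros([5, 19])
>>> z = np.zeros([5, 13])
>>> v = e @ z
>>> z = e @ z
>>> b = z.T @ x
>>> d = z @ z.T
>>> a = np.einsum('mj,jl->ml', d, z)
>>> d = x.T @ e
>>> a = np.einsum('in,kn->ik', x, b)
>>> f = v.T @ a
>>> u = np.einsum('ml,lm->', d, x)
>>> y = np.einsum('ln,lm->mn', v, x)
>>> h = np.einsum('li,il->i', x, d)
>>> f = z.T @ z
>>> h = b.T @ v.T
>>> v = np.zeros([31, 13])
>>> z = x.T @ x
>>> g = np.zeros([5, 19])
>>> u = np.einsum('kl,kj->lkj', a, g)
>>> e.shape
(5, 5)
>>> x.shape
(5, 19)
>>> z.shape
(19, 19)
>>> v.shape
(31, 13)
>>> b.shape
(13, 19)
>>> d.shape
(19, 5)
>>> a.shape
(5, 13)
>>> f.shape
(13, 13)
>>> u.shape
(13, 5, 19)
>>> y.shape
(19, 13)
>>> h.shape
(19, 5)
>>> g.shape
(5, 19)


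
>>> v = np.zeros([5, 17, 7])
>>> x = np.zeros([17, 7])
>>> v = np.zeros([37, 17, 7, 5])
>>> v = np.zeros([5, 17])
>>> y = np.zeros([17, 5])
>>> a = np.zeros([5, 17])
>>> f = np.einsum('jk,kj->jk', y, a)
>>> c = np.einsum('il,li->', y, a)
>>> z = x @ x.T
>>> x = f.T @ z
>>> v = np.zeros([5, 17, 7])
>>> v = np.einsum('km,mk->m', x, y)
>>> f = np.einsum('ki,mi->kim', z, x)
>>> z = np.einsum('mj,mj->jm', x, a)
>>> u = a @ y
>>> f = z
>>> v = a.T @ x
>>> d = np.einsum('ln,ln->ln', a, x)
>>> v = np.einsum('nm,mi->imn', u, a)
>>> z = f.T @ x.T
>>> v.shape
(17, 5, 5)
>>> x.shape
(5, 17)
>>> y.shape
(17, 5)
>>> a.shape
(5, 17)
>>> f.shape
(17, 5)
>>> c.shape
()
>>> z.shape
(5, 5)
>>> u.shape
(5, 5)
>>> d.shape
(5, 17)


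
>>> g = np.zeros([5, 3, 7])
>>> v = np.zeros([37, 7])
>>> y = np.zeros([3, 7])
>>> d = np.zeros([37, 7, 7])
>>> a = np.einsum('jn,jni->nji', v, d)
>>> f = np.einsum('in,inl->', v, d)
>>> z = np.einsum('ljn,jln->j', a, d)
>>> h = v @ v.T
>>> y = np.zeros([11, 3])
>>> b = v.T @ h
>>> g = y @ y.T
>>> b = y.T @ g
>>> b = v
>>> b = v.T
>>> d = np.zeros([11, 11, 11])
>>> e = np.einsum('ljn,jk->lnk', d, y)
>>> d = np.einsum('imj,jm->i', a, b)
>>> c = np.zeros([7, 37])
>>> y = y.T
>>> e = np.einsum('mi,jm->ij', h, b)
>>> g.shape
(11, 11)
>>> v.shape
(37, 7)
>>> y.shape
(3, 11)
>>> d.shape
(7,)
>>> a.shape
(7, 37, 7)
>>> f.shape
()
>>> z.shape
(37,)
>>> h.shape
(37, 37)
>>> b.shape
(7, 37)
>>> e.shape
(37, 7)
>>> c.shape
(7, 37)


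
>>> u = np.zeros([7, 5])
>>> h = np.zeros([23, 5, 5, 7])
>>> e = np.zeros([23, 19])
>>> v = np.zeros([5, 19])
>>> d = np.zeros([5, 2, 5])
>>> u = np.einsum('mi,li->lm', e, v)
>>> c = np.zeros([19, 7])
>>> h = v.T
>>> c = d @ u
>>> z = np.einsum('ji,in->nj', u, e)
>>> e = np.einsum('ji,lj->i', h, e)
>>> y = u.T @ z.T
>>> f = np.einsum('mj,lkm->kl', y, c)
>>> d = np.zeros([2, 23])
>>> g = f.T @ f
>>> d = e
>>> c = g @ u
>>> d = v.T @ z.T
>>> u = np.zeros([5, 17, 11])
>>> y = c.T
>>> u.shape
(5, 17, 11)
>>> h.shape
(19, 5)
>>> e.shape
(5,)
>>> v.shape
(5, 19)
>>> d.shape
(19, 19)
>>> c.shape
(5, 23)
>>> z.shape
(19, 5)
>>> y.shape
(23, 5)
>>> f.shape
(2, 5)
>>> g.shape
(5, 5)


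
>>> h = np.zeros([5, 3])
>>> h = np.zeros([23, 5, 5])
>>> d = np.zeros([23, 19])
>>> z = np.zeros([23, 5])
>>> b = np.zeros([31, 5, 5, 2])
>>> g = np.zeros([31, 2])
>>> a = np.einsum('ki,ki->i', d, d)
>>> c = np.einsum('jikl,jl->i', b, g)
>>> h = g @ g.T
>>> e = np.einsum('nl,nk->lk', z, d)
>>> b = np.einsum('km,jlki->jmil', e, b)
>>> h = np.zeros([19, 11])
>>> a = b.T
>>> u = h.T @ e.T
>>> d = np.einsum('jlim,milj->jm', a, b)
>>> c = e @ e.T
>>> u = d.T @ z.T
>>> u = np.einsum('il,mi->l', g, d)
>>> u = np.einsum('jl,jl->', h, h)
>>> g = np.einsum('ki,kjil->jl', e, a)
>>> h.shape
(19, 11)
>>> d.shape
(5, 31)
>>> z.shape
(23, 5)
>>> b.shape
(31, 19, 2, 5)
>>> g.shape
(2, 31)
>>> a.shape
(5, 2, 19, 31)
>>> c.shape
(5, 5)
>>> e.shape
(5, 19)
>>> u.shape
()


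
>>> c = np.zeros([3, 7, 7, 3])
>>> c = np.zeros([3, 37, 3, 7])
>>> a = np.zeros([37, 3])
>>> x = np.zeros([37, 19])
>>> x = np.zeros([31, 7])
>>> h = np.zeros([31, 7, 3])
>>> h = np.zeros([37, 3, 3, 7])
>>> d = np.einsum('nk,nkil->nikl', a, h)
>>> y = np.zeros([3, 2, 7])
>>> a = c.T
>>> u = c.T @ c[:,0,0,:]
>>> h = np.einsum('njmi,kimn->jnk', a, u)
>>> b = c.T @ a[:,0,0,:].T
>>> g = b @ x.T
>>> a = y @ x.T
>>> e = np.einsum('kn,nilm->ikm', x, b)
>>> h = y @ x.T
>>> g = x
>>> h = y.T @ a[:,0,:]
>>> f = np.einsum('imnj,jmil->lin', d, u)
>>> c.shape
(3, 37, 3, 7)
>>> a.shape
(3, 2, 31)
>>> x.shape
(31, 7)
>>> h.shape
(7, 2, 31)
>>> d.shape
(37, 3, 3, 7)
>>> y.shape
(3, 2, 7)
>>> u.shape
(7, 3, 37, 7)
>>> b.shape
(7, 3, 37, 7)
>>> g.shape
(31, 7)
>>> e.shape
(3, 31, 7)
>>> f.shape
(7, 37, 3)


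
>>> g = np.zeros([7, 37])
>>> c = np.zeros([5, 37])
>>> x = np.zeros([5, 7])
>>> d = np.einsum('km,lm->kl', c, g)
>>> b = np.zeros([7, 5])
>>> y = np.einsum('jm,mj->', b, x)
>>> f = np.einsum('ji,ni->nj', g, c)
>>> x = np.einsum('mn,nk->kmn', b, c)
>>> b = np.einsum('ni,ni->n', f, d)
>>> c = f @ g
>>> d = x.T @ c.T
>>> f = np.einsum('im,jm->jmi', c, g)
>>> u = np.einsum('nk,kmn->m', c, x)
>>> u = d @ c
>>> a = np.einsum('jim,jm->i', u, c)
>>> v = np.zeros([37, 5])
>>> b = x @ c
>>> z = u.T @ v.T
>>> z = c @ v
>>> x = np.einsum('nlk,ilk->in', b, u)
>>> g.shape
(7, 37)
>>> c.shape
(5, 37)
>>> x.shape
(5, 37)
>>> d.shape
(5, 7, 5)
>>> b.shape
(37, 7, 37)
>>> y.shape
()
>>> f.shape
(7, 37, 5)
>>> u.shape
(5, 7, 37)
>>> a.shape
(7,)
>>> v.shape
(37, 5)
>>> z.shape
(5, 5)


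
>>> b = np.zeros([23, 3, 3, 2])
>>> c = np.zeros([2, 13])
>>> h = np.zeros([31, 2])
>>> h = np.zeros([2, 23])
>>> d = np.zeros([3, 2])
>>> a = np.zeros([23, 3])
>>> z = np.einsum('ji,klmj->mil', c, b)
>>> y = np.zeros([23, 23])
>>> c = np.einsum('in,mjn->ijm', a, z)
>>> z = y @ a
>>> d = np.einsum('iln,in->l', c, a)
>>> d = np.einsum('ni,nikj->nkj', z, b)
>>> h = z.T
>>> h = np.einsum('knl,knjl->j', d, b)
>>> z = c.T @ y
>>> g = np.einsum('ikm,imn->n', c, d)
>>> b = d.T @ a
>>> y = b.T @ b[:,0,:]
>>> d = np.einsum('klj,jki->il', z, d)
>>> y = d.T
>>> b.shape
(2, 3, 3)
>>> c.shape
(23, 13, 3)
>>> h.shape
(3,)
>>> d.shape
(2, 13)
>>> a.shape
(23, 3)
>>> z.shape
(3, 13, 23)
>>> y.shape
(13, 2)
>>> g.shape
(2,)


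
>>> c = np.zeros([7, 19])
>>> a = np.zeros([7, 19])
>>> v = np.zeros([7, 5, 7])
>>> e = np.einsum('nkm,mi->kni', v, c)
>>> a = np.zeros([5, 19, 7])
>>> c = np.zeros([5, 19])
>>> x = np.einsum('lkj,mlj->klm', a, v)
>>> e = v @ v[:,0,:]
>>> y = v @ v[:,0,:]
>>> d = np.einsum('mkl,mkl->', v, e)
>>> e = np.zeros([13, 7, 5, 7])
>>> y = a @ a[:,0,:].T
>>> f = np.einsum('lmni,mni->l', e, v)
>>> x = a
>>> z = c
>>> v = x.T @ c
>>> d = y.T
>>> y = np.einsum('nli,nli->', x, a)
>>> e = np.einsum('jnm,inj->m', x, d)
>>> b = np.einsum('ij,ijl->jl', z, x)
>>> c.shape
(5, 19)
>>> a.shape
(5, 19, 7)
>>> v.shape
(7, 19, 19)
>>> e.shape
(7,)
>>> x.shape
(5, 19, 7)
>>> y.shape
()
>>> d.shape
(5, 19, 5)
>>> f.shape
(13,)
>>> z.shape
(5, 19)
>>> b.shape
(19, 7)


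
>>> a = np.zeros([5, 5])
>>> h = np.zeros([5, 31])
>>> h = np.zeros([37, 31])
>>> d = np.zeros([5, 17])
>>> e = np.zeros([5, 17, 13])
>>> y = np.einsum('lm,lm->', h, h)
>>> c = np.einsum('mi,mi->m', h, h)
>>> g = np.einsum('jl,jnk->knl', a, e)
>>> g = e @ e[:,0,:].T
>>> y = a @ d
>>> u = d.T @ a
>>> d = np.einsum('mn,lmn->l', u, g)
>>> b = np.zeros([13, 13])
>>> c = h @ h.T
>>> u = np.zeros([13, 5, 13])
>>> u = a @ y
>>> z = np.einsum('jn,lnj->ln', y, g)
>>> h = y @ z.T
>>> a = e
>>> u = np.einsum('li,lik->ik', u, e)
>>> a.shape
(5, 17, 13)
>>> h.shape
(5, 5)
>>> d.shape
(5,)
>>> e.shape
(5, 17, 13)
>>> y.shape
(5, 17)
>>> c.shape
(37, 37)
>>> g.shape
(5, 17, 5)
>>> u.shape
(17, 13)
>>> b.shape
(13, 13)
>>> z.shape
(5, 17)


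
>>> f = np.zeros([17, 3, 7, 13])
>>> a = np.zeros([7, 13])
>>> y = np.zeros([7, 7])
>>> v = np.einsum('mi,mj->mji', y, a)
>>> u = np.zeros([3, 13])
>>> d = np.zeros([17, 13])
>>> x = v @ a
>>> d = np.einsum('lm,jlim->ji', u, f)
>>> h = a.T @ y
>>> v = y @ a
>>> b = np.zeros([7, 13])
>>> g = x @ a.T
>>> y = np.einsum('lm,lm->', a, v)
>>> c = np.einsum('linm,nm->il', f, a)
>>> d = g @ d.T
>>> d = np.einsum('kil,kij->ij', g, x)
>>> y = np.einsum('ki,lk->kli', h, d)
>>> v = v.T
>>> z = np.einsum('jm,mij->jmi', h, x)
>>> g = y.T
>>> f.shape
(17, 3, 7, 13)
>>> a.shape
(7, 13)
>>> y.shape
(13, 13, 7)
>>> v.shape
(13, 7)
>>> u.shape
(3, 13)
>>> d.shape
(13, 13)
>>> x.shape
(7, 13, 13)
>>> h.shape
(13, 7)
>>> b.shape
(7, 13)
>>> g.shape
(7, 13, 13)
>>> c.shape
(3, 17)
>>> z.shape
(13, 7, 13)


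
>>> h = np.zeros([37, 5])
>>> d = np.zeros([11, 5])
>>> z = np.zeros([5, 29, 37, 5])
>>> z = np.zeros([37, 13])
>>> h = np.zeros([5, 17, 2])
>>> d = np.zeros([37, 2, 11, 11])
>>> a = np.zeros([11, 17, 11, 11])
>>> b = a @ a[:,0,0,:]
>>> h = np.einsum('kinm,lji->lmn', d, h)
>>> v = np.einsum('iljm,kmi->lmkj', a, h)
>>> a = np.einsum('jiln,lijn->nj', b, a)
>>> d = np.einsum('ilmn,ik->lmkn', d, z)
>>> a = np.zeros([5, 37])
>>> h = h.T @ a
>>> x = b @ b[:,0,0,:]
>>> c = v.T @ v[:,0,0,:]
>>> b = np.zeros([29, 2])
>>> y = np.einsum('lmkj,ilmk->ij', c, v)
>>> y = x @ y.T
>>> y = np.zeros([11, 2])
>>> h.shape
(11, 11, 37)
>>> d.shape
(2, 11, 13, 11)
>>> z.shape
(37, 13)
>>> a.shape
(5, 37)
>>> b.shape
(29, 2)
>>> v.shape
(17, 11, 5, 11)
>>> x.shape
(11, 17, 11, 11)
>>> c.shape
(11, 5, 11, 11)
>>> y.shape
(11, 2)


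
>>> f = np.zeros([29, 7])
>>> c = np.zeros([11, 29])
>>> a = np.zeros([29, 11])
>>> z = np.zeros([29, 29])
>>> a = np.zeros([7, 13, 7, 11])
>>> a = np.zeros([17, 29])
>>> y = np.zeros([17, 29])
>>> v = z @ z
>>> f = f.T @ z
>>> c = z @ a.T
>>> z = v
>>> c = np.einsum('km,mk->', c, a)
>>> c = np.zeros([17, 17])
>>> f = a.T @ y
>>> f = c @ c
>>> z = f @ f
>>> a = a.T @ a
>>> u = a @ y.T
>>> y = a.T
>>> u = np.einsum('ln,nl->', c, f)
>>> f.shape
(17, 17)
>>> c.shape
(17, 17)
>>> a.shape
(29, 29)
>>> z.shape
(17, 17)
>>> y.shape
(29, 29)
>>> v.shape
(29, 29)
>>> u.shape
()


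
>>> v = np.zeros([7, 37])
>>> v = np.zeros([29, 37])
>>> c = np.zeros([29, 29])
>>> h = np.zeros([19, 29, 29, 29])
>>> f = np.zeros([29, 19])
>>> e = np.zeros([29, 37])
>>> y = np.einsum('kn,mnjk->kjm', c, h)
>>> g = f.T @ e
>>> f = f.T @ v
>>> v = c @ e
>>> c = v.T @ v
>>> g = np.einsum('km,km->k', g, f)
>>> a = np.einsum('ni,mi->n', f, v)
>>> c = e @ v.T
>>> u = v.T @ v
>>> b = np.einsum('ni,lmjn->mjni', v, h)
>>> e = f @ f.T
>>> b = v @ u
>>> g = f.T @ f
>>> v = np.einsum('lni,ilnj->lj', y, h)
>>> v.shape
(29, 29)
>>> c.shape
(29, 29)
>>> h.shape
(19, 29, 29, 29)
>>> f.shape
(19, 37)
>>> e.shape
(19, 19)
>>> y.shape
(29, 29, 19)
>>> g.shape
(37, 37)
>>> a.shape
(19,)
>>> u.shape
(37, 37)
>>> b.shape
(29, 37)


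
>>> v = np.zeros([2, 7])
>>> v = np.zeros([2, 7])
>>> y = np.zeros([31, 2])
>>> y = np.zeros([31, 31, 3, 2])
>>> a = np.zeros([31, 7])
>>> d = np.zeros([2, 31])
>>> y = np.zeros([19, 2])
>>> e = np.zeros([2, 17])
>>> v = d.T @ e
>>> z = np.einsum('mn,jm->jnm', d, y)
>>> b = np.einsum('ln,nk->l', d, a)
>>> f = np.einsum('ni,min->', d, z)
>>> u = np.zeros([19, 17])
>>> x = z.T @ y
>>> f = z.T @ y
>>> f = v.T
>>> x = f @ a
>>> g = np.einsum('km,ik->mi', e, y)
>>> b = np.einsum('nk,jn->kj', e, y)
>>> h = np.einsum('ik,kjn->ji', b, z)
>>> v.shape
(31, 17)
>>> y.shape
(19, 2)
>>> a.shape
(31, 7)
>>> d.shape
(2, 31)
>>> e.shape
(2, 17)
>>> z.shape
(19, 31, 2)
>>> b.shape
(17, 19)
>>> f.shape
(17, 31)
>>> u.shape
(19, 17)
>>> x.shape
(17, 7)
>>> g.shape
(17, 19)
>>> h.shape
(31, 17)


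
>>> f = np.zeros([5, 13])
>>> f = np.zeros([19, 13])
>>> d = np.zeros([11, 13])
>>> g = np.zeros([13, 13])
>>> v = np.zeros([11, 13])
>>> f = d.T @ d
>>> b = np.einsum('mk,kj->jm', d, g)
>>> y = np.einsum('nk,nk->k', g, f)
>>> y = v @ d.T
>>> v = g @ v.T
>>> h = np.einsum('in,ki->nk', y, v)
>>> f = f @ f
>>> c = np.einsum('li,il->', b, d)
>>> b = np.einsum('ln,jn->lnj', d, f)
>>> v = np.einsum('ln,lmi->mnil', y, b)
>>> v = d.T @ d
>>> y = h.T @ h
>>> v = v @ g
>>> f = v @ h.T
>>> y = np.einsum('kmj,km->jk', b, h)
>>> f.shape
(13, 11)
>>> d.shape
(11, 13)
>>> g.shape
(13, 13)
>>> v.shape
(13, 13)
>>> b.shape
(11, 13, 13)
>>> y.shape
(13, 11)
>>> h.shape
(11, 13)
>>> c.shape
()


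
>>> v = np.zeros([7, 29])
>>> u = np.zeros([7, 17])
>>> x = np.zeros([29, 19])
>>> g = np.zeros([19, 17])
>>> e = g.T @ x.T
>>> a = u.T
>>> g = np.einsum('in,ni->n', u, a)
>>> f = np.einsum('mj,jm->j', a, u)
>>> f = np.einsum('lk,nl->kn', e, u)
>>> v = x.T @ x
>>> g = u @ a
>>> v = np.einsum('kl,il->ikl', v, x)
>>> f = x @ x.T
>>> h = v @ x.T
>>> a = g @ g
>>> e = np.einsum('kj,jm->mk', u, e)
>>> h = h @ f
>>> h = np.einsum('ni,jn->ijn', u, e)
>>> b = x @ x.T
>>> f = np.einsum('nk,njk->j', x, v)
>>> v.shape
(29, 19, 19)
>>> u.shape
(7, 17)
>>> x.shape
(29, 19)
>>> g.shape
(7, 7)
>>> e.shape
(29, 7)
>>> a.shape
(7, 7)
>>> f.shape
(19,)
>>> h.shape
(17, 29, 7)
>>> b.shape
(29, 29)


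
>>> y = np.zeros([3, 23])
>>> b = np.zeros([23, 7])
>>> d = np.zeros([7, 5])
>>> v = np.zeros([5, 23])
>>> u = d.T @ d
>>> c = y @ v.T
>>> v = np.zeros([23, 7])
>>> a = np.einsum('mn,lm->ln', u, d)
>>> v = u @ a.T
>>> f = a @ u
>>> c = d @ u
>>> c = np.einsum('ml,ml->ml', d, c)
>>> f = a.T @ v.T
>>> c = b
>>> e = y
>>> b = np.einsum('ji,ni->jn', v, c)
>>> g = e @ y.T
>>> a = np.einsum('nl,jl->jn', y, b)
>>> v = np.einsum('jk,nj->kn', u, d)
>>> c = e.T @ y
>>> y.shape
(3, 23)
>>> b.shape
(5, 23)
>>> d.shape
(7, 5)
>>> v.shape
(5, 7)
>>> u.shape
(5, 5)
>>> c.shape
(23, 23)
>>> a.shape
(5, 3)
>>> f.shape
(5, 5)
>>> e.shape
(3, 23)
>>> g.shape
(3, 3)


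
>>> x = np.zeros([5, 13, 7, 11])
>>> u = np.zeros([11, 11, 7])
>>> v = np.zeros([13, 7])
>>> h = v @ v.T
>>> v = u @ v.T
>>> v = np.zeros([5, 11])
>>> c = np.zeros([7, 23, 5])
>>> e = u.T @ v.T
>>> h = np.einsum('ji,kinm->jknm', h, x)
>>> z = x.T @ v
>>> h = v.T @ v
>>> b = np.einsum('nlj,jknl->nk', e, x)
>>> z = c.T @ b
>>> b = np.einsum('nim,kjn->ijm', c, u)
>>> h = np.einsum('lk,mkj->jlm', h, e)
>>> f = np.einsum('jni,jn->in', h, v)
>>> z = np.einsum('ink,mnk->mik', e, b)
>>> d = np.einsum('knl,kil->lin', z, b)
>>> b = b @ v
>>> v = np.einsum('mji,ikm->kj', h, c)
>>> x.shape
(5, 13, 7, 11)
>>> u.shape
(11, 11, 7)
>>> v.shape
(23, 11)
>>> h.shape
(5, 11, 7)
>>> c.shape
(7, 23, 5)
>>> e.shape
(7, 11, 5)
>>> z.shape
(23, 7, 5)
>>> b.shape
(23, 11, 11)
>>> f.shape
(7, 11)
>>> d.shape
(5, 11, 7)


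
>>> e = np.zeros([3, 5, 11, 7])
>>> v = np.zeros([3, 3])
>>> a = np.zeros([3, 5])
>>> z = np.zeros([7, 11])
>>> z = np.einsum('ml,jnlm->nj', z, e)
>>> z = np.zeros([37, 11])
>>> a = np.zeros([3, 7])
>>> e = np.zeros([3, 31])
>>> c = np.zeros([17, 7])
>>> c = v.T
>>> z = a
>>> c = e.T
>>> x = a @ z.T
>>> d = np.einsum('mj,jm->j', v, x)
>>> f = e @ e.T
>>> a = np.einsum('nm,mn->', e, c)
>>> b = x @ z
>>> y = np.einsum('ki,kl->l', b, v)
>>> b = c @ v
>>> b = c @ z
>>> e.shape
(3, 31)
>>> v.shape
(3, 3)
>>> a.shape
()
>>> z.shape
(3, 7)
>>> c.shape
(31, 3)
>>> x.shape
(3, 3)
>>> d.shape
(3,)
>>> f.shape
(3, 3)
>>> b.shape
(31, 7)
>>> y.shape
(3,)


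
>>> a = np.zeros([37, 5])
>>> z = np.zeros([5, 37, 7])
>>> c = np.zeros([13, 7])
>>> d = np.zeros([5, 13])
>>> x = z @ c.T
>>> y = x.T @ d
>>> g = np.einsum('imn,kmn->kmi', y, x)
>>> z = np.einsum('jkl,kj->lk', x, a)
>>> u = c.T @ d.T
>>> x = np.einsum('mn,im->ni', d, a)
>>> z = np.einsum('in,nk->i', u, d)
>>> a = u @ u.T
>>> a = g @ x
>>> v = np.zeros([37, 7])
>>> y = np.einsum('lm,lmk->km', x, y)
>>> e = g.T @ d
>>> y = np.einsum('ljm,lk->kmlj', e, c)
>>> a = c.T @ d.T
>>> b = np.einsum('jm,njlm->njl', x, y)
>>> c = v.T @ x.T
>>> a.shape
(7, 5)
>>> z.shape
(7,)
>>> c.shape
(7, 13)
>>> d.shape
(5, 13)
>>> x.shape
(13, 37)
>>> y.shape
(7, 13, 13, 37)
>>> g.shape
(5, 37, 13)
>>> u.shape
(7, 5)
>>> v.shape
(37, 7)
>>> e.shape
(13, 37, 13)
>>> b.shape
(7, 13, 13)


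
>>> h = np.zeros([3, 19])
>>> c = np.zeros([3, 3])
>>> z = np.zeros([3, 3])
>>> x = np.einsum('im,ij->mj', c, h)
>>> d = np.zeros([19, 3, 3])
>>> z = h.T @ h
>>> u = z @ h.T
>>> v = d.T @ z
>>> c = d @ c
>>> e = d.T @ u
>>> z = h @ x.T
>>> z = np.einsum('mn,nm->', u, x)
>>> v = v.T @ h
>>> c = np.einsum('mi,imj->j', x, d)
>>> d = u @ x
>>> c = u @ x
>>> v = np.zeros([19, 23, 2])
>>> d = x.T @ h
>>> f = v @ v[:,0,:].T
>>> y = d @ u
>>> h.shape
(3, 19)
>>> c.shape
(19, 19)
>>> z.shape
()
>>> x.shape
(3, 19)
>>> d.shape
(19, 19)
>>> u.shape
(19, 3)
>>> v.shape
(19, 23, 2)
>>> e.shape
(3, 3, 3)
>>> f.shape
(19, 23, 19)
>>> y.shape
(19, 3)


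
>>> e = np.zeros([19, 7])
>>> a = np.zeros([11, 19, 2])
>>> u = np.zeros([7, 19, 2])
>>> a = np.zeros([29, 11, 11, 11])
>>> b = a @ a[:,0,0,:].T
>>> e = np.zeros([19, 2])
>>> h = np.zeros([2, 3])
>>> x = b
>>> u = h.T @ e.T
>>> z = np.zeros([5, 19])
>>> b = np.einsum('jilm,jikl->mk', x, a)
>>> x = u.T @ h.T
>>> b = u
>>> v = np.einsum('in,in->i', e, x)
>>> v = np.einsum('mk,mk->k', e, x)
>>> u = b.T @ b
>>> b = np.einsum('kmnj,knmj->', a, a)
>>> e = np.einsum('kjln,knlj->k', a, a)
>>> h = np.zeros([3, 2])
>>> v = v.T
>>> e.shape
(29,)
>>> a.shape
(29, 11, 11, 11)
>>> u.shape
(19, 19)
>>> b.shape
()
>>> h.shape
(3, 2)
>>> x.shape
(19, 2)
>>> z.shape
(5, 19)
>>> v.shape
(2,)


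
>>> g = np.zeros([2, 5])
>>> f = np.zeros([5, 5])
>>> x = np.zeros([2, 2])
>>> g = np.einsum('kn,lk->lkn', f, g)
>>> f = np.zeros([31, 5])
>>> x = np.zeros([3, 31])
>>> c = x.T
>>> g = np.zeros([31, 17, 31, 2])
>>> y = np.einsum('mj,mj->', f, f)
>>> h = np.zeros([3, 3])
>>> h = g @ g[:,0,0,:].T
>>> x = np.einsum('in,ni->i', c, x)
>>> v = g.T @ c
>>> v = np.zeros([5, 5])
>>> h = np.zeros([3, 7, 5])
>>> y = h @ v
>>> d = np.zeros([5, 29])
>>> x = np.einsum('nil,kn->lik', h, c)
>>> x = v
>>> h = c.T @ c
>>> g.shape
(31, 17, 31, 2)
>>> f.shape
(31, 5)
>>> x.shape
(5, 5)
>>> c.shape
(31, 3)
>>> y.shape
(3, 7, 5)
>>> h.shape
(3, 3)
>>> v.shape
(5, 5)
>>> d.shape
(5, 29)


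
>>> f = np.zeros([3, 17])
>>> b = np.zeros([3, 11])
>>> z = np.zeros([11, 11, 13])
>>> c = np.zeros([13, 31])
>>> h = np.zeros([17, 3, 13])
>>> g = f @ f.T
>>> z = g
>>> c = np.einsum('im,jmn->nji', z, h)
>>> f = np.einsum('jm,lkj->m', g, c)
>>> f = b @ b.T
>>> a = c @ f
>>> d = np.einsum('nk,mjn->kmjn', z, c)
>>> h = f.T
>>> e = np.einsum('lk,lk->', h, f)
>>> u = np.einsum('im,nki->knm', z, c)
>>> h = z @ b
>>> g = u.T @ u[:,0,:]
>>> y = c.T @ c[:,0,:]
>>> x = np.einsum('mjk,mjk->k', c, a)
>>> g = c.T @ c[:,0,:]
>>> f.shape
(3, 3)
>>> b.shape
(3, 11)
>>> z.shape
(3, 3)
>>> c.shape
(13, 17, 3)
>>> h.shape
(3, 11)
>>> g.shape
(3, 17, 3)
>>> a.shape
(13, 17, 3)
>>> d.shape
(3, 13, 17, 3)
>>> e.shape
()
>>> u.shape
(17, 13, 3)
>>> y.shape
(3, 17, 3)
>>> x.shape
(3,)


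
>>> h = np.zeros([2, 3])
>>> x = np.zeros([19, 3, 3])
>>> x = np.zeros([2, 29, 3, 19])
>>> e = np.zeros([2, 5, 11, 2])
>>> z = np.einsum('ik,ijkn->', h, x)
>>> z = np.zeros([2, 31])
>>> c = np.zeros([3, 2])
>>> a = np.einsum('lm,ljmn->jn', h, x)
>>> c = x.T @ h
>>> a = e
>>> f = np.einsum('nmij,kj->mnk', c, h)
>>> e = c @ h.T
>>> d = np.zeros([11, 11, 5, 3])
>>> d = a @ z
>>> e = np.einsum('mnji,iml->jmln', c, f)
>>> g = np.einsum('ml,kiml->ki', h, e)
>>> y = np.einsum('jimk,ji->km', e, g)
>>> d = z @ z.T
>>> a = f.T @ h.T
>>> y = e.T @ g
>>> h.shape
(2, 3)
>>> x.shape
(2, 29, 3, 19)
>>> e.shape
(29, 19, 2, 3)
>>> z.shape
(2, 31)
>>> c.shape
(19, 3, 29, 3)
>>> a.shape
(2, 19, 2)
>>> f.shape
(3, 19, 2)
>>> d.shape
(2, 2)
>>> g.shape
(29, 19)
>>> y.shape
(3, 2, 19, 19)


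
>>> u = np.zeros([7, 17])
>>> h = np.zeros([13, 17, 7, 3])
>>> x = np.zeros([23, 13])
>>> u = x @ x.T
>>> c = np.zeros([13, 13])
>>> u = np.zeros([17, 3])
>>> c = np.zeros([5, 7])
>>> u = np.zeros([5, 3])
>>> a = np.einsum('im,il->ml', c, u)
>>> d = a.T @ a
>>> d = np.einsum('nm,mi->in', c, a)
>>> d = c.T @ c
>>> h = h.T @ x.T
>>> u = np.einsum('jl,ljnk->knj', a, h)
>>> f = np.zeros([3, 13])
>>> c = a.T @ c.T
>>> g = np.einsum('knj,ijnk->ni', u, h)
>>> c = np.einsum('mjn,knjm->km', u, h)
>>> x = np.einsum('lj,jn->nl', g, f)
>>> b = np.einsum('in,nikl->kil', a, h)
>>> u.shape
(23, 17, 7)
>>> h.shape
(3, 7, 17, 23)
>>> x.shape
(13, 17)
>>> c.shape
(3, 23)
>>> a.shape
(7, 3)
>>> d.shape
(7, 7)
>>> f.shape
(3, 13)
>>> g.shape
(17, 3)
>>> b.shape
(17, 7, 23)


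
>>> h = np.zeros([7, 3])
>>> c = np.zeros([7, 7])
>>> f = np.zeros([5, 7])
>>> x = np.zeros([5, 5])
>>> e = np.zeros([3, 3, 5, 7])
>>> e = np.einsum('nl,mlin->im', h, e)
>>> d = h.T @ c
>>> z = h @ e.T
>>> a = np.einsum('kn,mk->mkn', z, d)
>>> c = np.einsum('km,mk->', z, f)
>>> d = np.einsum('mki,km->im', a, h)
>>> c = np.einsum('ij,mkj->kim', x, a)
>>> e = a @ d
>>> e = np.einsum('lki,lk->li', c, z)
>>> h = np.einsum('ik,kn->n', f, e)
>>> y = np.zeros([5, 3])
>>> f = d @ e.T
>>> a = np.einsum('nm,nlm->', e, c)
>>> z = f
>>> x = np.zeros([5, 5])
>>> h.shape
(3,)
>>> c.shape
(7, 5, 3)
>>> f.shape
(5, 7)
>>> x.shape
(5, 5)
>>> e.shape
(7, 3)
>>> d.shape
(5, 3)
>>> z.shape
(5, 7)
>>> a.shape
()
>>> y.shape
(5, 3)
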